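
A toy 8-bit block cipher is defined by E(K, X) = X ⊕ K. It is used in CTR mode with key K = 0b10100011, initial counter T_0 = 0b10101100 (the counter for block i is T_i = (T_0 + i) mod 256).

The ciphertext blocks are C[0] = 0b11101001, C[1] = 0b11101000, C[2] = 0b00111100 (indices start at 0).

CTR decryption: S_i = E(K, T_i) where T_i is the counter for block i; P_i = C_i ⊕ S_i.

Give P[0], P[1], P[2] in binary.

P[0] = 0b11100110, P[1] = 0b11100110, P[2] = 0b00110001

P[0]: T = 0b10101100, S = E(K, T) = 0b00001111; 0b11101001 ⊕ 0b00001111 = 0b11100110.
P[1]: T = 0b10101101, S = E(K, T) = 0b00001110; 0b11101000 ⊕ 0b00001110 = 0b11100110.
P[2]: T = 0b10101110, S = E(K, T) = 0b00001101; 0b00111100 ⊕ 0b00001101 = 0b00110001.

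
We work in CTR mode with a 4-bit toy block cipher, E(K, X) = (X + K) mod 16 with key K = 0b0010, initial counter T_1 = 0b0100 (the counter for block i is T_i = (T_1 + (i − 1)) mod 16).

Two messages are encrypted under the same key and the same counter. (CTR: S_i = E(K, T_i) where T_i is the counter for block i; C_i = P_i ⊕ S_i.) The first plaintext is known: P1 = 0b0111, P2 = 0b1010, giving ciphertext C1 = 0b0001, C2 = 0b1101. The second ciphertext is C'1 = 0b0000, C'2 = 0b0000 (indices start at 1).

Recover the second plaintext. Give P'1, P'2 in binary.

In CTR with a reused counter, both messages share the same keystream S_i, so C_i ⊕ C'_i = P_i ⊕ P'_i and thus P'_i = P_i ⊕ C_i ⊕ C'_i.
P'1: 0b0111 ⊕ 0b0001 ⊕ 0b0000 = 0b0110.
P'2: 0b1010 ⊕ 0b1101 ⊕ 0b0000 = 0b0111.

P'1 = 0b0110, P'2 = 0b0111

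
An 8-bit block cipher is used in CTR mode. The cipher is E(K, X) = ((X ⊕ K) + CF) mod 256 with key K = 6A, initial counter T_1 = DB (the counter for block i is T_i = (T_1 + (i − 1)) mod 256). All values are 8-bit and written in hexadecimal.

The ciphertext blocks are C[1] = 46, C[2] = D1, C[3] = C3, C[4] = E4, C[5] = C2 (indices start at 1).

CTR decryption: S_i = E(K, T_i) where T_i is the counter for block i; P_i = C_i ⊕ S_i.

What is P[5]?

P[5]: T = DF, S = E(K, T) = 84; C2 ⊕ 84 = 46.

P[5] = 46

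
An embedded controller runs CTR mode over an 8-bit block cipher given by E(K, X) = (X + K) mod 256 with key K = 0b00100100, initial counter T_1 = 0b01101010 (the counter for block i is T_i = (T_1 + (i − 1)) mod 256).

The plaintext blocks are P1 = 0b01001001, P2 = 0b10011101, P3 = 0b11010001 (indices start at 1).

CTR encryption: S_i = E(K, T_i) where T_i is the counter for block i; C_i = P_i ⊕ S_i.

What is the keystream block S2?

C1: T = 0b01101010, S = E(K, T) = 0b10001110; 0b01001001 ⊕ 0b10001110 = 0b11000111.
C2: T = 0b01101011, S = E(K, T) = 0b10001111; 0b10011101 ⊕ 0b10001111 = 0b00010010.
So S2 = 0b10001111.

0b10001111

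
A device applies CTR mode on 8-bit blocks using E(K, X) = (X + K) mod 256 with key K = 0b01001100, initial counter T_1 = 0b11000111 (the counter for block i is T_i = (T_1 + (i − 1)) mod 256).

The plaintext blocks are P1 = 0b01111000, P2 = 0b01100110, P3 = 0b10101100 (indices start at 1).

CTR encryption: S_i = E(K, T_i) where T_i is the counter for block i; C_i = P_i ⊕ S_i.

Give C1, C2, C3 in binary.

C1: T = 0b11000111, S = E(K, T) = 0b00010011; 0b01111000 ⊕ 0b00010011 = 0b01101011.
C2: T = 0b11001000, S = E(K, T) = 0b00010100; 0b01100110 ⊕ 0b00010100 = 0b01110010.
C3: T = 0b11001001, S = E(K, T) = 0b00010101; 0b10101100 ⊕ 0b00010101 = 0b10111001.

C1 = 0b01101011, C2 = 0b01110010, C3 = 0b10111001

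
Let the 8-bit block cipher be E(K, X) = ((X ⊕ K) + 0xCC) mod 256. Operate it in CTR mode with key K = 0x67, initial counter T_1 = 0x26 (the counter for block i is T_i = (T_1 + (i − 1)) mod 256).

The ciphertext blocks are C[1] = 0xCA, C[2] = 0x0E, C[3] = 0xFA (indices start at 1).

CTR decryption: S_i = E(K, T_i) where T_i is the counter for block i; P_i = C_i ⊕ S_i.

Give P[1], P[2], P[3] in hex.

P[1] = 0xC7, P[2] = 0x02, P[3] = 0xE1

P[1]: T = 0x26, S = E(K, T) = 0x0D; 0xCA ⊕ 0x0D = 0xC7.
P[2]: T = 0x27, S = E(K, T) = 0x0C; 0x0E ⊕ 0x0C = 0x02.
P[3]: T = 0x28, S = E(K, T) = 0x1B; 0xFA ⊕ 0x1B = 0xE1.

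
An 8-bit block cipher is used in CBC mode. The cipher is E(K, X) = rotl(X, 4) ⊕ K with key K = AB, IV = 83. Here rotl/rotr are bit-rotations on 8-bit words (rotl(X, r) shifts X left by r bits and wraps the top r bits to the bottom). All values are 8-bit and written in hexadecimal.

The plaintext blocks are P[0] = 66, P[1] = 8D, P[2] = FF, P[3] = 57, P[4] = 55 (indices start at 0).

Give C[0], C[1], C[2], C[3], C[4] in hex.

CBC encryption: C_i = E(K, P_i ⊕ C_{i−1}), with C_{−1} = IV.
C[0]: P[0] ⊕ 83 = E5; E(K, E5) = F5.
C[1]: P[1] ⊕ F5 = 78; E(K, 78) = 2C.
C[2]: P[2] ⊕ 2C = D3; E(K, D3) = 96.
C[3]: P[3] ⊕ 96 = C1; E(K, C1) = B7.
C[4]: P[4] ⊕ B7 = E2; E(K, E2) = 85.

C[0] = F5, C[1] = 2C, C[2] = 96, C[3] = B7, C[4] = 85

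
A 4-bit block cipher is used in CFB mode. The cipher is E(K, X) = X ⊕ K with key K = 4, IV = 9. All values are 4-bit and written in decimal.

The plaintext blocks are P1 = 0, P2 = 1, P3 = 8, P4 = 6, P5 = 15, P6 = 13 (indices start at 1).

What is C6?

C6 = 4

CFB encryption: C_i = P_i ⊕ E(K, C_{i−1}), with C_{0} = IV.
C1: E(K, 9) = 13; 0 ⊕ 13 = 13.
C2: E(K, 13) = 9; 1 ⊕ 9 = 8.
C3: E(K, 8) = 12; 8 ⊕ 12 = 4.
C4: E(K, 4) = 0; 6 ⊕ 0 = 6.
C5: E(K, 6) = 2; 15 ⊕ 2 = 13.
C6: E(K, 13) = 9; 13 ⊕ 9 = 4.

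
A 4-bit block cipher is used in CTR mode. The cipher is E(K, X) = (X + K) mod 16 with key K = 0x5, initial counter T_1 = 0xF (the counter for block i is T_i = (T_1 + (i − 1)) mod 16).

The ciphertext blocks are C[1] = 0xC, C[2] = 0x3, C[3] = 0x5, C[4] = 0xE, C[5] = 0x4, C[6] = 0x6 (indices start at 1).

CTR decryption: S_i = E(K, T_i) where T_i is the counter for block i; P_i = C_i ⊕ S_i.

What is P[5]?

P[5]: T = 0x3, S = E(K, T) = 0x8; 0x4 ⊕ 0x8 = 0xC.

P[5] = 0xC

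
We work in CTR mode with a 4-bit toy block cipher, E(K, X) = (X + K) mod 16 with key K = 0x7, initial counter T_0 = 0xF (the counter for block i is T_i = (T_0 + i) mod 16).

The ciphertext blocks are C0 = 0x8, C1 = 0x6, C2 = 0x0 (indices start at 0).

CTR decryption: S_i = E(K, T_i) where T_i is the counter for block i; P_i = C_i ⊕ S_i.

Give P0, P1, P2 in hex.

P0: T = 0xF, S = E(K, T) = 0x6; 0x8 ⊕ 0x6 = 0xE.
P1: T = 0x0, S = E(K, T) = 0x7; 0x6 ⊕ 0x7 = 0x1.
P2: T = 0x1, S = E(K, T) = 0x8; 0x0 ⊕ 0x8 = 0x8.

P0 = 0xE, P1 = 0x1, P2 = 0x8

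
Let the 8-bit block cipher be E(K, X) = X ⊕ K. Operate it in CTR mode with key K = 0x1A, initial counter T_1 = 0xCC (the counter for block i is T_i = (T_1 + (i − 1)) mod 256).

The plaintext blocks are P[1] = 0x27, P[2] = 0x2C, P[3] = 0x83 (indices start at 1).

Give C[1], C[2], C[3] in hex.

CTR encryption: S_i = E(K, T_i) where T_i is the counter for block i; C_i = P_i ⊕ S_i.
C[1]: T = 0xCC, S = E(K, T) = 0xD6; 0x27 ⊕ 0xD6 = 0xF1.
C[2]: T = 0xCD, S = E(K, T) = 0xD7; 0x2C ⊕ 0xD7 = 0xFB.
C[3]: T = 0xCE, S = E(K, T) = 0xD4; 0x83 ⊕ 0xD4 = 0x57.

C[1] = 0xF1, C[2] = 0xFB, C[3] = 0x57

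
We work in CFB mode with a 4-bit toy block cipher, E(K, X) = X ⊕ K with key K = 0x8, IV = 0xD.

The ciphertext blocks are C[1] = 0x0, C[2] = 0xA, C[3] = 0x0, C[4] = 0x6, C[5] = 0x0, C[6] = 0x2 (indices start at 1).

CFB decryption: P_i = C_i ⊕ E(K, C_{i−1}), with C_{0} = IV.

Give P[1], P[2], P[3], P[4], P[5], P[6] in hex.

P[1] = 0x5, P[2] = 0x2, P[3] = 0x2, P[4] = 0xE, P[5] = 0xE, P[6] = 0xA

P[1]: E(K, 0xD) = 0x5; 0x0 ⊕ 0x5 = 0x5.
P[2]: E(K, 0x0) = 0x8; 0xA ⊕ 0x8 = 0x2.
P[3]: E(K, 0xA) = 0x2; 0x0 ⊕ 0x2 = 0x2.
P[4]: E(K, 0x0) = 0x8; 0x6 ⊕ 0x8 = 0xE.
P[5]: E(K, 0x6) = 0xE; 0x0 ⊕ 0xE = 0xE.
P[6]: E(K, 0x0) = 0x8; 0x2 ⊕ 0x8 = 0xA.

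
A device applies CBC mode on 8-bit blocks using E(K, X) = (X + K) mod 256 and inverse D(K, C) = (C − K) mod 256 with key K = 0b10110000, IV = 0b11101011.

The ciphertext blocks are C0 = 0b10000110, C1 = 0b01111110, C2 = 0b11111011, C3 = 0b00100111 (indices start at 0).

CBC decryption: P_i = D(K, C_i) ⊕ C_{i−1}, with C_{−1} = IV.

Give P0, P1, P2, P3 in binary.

P0: D(K, 0b10000110) = 0b11010110; 0b11010110 ⊕ 0b11101011 = 0b00111101.
P1: D(K, 0b01111110) = 0b11001110; 0b11001110 ⊕ 0b10000110 = 0b01001000.
P2: D(K, 0b11111011) = 0b01001011; 0b01001011 ⊕ 0b01111110 = 0b00110101.
P3: D(K, 0b00100111) = 0b01110111; 0b01110111 ⊕ 0b11111011 = 0b10001100.

P0 = 0b00111101, P1 = 0b01001000, P2 = 0b00110101, P3 = 0b10001100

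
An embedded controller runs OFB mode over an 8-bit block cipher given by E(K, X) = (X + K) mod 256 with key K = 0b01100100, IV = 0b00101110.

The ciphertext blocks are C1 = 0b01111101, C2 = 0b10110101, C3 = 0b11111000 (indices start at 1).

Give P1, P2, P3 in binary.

P1 = 0b11101111, P2 = 0b01000011, P3 = 0b10100010

OFB decryption: S_i = E(K, S_{i−1}) with S_{0} = IV; P_i = C_i ⊕ S_i.
P1: S = E(K, 0b00101110) = 0b10010010; 0b01111101 ⊕ 0b10010010 = 0b11101111.
P2: S = E(K, 0b10010010) = 0b11110110; 0b10110101 ⊕ 0b11110110 = 0b01000011.
P3: S = E(K, 0b11110110) = 0b01011010; 0b11111000 ⊕ 0b01011010 = 0b10100010.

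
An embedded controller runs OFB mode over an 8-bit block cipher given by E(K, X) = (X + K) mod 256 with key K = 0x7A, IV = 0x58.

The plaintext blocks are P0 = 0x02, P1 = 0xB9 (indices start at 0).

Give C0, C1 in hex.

C0 = 0xD0, C1 = 0xF5

OFB encryption: S_i = E(K, S_{i−1}) with S_{−1} = IV; C_i = P_i ⊕ S_i.
C0: S = E(K, 0x58) = 0xD2; 0x02 ⊕ 0xD2 = 0xD0.
C1: S = E(K, 0xD2) = 0x4C; 0xB9 ⊕ 0x4C = 0xF5.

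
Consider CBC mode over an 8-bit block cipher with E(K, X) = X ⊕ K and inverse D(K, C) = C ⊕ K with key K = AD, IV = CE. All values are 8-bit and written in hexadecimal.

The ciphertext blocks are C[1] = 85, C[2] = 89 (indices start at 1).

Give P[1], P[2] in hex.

P[1] = E6, P[2] = A1

CBC decryption: P_i = D(K, C_i) ⊕ C_{i−1}, with C_{0} = IV.
P[1]: D(K, 85) = 28; 28 ⊕ CE = E6.
P[2]: D(K, 89) = 24; 24 ⊕ 85 = A1.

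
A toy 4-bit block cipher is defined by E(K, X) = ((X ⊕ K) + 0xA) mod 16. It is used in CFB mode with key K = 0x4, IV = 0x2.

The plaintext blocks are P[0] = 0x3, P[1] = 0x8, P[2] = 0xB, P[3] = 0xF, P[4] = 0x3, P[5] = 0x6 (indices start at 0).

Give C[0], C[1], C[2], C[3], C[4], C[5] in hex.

C[0] = 0x3, C[1] = 0x9, C[2] = 0xC, C[3] = 0xD, C[4] = 0x0, C[5] = 0x8

CFB encryption: C_i = P_i ⊕ E(K, C_{i−1}), with C_{−1} = IV.
C[0]: E(K, 0x2) = 0x0; 0x3 ⊕ 0x0 = 0x3.
C[1]: E(K, 0x3) = 0x1; 0x8 ⊕ 0x1 = 0x9.
C[2]: E(K, 0x9) = 0x7; 0xB ⊕ 0x7 = 0xC.
C[3]: E(K, 0xC) = 0x2; 0xF ⊕ 0x2 = 0xD.
C[4]: E(K, 0xD) = 0x3; 0x3 ⊕ 0x3 = 0x0.
C[5]: E(K, 0x0) = 0xE; 0x6 ⊕ 0xE = 0x8.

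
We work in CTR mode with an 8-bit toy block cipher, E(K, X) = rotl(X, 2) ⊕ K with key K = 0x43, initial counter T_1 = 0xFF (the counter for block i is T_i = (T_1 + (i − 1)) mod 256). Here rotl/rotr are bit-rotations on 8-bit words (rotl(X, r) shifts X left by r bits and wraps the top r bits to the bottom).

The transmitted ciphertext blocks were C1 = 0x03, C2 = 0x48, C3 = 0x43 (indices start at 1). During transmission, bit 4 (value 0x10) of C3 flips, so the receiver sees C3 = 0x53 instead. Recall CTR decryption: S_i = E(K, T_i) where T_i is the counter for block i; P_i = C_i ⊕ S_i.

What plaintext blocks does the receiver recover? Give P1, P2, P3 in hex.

Only C3 changed, to 0x53. In CTR, a change in C_i flips the same bit in P_i only; the keystream is unaffected. Decrypting the received ciphertext:
P1: T = 0xFF, S = E(K, T) = 0xBC; 0x03 ⊕ 0xBC = 0xBF.
P2: T = 0x00, S = E(K, T) = 0x43; 0x48 ⊕ 0x43 = 0x0B.
P3: T = 0x01, S = E(K, T) = 0x47; 0x53 ⊕ 0x47 = 0x14.
Blocks that differ from the original plaintext: P3.

P1 = 0xBF, P2 = 0x0B, P3 = 0x14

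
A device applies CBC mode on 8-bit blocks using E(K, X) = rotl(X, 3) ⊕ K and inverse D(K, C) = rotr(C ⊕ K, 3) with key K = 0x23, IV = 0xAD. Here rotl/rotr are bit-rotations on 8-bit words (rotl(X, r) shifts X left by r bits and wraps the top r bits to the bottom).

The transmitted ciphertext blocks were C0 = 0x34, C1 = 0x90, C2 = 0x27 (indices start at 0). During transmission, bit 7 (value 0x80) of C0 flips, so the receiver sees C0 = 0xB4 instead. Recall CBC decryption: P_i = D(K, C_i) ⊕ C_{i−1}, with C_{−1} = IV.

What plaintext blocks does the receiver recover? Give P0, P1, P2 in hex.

P0 = 0x5F, P1 = 0xC2, P2 = 0x10

Only C0 changed, to 0xB4. In CBC, a change in C_i garbles P_i and flips the same bit in P_{i+1}. Decrypting the received ciphertext:
P0: D(K, 0xB4) = 0xF2; 0xF2 ⊕ 0xAD = 0x5F.
P1: D(K, 0x90) = 0x76; 0x76 ⊕ 0xB4 = 0xC2.
P2: D(K, 0x27) = 0x80; 0x80 ⊕ 0x90 = 0x10.
Blocks that differ from the original plaintext: P0, P1.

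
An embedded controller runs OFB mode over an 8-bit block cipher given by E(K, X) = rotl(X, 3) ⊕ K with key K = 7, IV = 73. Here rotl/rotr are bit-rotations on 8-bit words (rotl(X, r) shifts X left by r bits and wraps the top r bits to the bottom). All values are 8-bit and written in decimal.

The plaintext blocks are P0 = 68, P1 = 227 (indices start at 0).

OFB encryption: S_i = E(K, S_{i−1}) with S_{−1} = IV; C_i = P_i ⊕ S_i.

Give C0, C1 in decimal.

C0: S = E(K, 73) = 77; 68 ⊕ 77 = 9.
C1: S = E(K, 77) = 109; 227 ⊕ 109 = 142.

C0 = 9, C1 = 142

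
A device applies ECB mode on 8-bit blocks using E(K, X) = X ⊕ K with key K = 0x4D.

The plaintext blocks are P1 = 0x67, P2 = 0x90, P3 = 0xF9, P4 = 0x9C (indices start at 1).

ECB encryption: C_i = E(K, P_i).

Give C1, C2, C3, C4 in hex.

C1: E(K, 0x67) = 0x2A.
C2: E(K, 0x90) = 0xDD.
C3: E(K, 0xF9) = 0xB4.
C4: E(K, 0x9C) = 0xD1.

C1 = 0x2A, C2 = 0xDD, C3 = 0xB4, C4 = 0xD1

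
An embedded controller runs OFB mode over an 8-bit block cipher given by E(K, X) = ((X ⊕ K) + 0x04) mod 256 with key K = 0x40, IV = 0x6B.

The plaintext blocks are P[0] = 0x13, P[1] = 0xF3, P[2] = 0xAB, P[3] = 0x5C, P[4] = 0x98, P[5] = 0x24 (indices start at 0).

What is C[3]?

C[3] = 0x27

OFB encryption: S_i = E(K, S_{i−1}) with S_{−1} = IV; C_i = P_i ⊕ S_i.
C[0]: S = E(K, 0x6B) = 0x2F; 0x13 ⊕ 0x2F = 0x3C.
C[1]: S = E(K, 0x2F) = 0x73; 0xF3 ⊕ 0x73 = 0x80.
C[2]: S = E(K, 0x73) = 0x37; 0xAB ⊕ 0x37 = 0x9C.
C[3]: S = E(K, 0x37) = 0x7B; 0x5C ⊕ 0x7B = 0x27.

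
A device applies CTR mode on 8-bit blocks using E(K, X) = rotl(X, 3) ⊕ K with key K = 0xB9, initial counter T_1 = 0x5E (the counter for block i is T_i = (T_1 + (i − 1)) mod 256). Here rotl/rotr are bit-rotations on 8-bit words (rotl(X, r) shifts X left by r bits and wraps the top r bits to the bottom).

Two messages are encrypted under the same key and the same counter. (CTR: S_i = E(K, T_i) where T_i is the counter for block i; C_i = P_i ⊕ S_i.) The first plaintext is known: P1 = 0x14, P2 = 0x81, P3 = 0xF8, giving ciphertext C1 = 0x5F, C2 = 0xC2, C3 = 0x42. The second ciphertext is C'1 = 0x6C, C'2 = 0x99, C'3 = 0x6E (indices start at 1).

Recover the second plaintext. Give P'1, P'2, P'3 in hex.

P'1 = 0x27, P'2 = 0xDA, P'3 = 0xD4

In CTR with a reused counter, both messages share the same keystream S_i, so C_i ⊕ C'_i = P_i ⊕ P'_i and thus P'_i = P_i ⊕ C_i ⊕ C'_i.
P'1: 0x14 ⊕ 0x5F ⊕ 0x6C = 0x27.
P'2: 0x81 ⊕ 0xC2 ⊕ 0x99 = 0xDA.
P'3: 0xF8 ⊕ 0x42 ⊕ 0x6E = 0xD4.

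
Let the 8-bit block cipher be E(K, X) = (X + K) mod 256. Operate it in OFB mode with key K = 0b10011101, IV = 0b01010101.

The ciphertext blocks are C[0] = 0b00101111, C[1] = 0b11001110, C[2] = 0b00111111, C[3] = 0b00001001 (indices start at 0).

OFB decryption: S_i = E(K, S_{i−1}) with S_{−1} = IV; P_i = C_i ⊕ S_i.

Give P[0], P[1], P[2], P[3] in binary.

P[0]: S = E(K, 0b01010101) = 0b11110010; 0b00101111 ⊕ 0b11110010 = 0b11011101.
P[1]: S = E(K, 0b11110010) = 0b10001111; 0b11001110 ⊕ 0b10001111 = 0b01000001.
P[2]: S = E(K, 0b10001111) = 0b00101100; 0b00111111 ⊕ 0b00101100 = 0b00010011.
P[3]: S = E(K, 0b00101100) = 0b11001001; 0b00001001 ⊕ 0b11001001 = 0b11000000.

P[0] = 0b11011101, P[1] = 0b01000001, P[2] = 0b00010011, P[3] = 0b11000000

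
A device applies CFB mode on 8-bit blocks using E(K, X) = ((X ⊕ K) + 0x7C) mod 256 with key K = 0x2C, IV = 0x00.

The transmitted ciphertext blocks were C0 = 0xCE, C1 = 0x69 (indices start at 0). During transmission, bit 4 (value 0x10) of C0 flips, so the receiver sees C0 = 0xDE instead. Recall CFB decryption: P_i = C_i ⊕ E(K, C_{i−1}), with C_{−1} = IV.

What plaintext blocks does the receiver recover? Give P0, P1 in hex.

Only C0 changed, to 0xDE. In CFB, a change in C_i flips the same bit in P_i and garbles P_{i+1}. Decrypting the received ciphertext:
P0: E(K, 0x00) = 0xA8; 0xDE ⊕ 0xA8 = 0x76.
P1: E(K, 0xDE) = 0x6E; 0x69 ⊕ 0x6E = 0x07.
Blocks that differ from the original plaintext: P0, P1.

P0 = 0x76, P1 = 0x07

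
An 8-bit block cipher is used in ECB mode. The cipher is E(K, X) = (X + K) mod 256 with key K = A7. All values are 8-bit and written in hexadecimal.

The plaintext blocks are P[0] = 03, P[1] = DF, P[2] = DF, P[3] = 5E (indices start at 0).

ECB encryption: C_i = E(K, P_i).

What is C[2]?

C[2] = 86

C[2]: E(K, DF) = 86.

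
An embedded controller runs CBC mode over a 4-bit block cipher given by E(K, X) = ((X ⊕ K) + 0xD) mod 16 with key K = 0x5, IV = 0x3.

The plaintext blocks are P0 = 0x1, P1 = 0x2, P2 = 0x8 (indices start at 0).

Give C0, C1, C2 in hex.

C0 = 0x4, C1 = 0x0, C2 = 0xA

CBC encryption: C_i = E(K, P_i ⊕ C_{i−1}), with C_{−1} = IV.
C0: P0 ⊕ 0x3 = 0x2; E(K, 0x2) = 0x4.
C1: P1 ⊕ 0x4 = 0x6; E(K, 0x6) = 0x0.
C2: P2 ⊕ 0x0 = 0x8; E(K, 0x8) = 0xA.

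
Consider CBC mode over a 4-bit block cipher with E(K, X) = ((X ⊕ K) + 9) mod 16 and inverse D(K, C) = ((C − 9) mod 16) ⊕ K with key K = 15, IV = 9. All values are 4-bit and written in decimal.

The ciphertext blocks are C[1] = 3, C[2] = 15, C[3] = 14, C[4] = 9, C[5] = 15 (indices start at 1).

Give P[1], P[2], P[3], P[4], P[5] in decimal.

CBC decryption: P_i = D(K, C_i) ⊕ C_{i−1}, with C_{0} = IV.
P[1]: D(K, 3) = 5; 5 ⊕ 9 = 12.
P[2]: D(K, 15) = 9; 9 ⊕ 3 = 10.
P[3]: D(K, 14) = 10; 10 ⊕ 15 = 5.
P[4]: D(K, 9) = 15; 15 ⊕ 14 = 1.
P[5]: D(K, 15) = 9; 9 ⊕ 9 = 0.

P[1] = 12, P[2] = 10, P[3] = 5, P[4] = 1, P[5] = 0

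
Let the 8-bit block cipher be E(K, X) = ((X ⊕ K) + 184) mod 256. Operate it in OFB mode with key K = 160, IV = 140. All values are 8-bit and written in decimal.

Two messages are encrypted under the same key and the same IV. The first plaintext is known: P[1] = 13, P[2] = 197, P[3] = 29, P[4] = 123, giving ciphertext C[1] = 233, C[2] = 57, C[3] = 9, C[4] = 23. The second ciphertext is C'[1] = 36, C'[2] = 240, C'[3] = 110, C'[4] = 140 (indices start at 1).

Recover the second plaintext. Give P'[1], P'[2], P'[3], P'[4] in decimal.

In OFB with a reused IV, both messages share the same keystream S_i, so C_i ⊕ C'_i = P_i ⊕ P'_i and thus P'_i = P_i ⊕ C_i ⊕ C'_i.
P'[1]: 13 ⊕ 233 ⊕ 36 = 192.
P'[2]: 197 ⊕ 57 ⊕ 240 = 12.
P'[3]: 29 ⊕ 9 ⊕ 110 = 122.
P'[4]: 123 ⊕ 23 ⊕ 140 = 224.

P'[1] = 192, P'[2] = 12, P'[3] = 122, P'[4] = 224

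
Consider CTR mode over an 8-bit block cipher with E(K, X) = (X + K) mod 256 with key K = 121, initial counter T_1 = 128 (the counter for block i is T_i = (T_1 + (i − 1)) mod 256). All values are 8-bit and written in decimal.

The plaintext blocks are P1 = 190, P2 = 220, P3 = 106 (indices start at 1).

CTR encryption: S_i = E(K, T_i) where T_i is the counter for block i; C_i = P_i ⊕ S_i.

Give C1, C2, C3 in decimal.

C1: T = 128, S = E(K, T) = 249; 190 ⊕ 249 = 71.
C2: T = 129, S = E(K, T) = 250; 220 ⊕ 250 = 38.
C3: T = 130, S = E(K, T) = 251; 106 ⊕ 251 = 145.

C1 = 71, C2 = 38, C3 = 145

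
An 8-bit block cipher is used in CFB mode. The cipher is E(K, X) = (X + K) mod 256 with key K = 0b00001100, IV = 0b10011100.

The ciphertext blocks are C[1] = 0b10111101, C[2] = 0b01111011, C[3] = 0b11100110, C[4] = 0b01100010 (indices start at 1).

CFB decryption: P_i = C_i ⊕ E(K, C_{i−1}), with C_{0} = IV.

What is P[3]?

P[3]: E(K, 0b01111011) = 0b10000111; 0b11100110 ⊕ 0b10000111 = 0b01100001.

P[3] = 0b01100001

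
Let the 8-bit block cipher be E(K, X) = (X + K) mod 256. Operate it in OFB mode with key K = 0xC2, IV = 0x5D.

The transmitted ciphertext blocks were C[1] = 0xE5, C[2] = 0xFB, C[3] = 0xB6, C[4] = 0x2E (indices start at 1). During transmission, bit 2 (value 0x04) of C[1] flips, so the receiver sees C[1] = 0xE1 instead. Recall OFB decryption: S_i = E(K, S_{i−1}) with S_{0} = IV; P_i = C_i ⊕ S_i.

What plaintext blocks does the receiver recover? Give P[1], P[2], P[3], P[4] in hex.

Only C[1] changed, to 0xE1. In OFB, a change in C_i flips the same bit in P_i only; the keystream is unaffected. Decrypting the received ciphertext:
P[1]: S = E(K, 0x5D) = 0x1F; 0xE1 ⊕ 0x1F = 0xFE.
P[2]: S = E(K, 0x1F) = 0xE1; 0xFB ⊕ 0xE1 = 0x1A.
P[3]: S = E(K, 0xE1) = 0xA3; 0xB6 ⊕ 0xA3 = 0x15.
P[4]: S = E(K, 0xA3) = 0x65; 0x2E ⊕ 0x65 = 0x4B.
Blocks that differ from the original plaintext: P[1].

P[1] = 0xFE, P[2] = 0x1A, P[3] = 0x15, P[4] = 0x4B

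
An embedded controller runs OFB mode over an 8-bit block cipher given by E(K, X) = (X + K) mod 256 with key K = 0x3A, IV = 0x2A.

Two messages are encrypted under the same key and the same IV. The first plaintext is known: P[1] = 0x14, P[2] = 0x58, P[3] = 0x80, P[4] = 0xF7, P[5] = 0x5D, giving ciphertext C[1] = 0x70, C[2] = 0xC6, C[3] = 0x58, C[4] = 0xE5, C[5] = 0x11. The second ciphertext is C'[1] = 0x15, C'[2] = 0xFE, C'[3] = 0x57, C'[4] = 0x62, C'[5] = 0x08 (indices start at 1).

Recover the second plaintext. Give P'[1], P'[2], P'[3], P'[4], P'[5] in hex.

P'[1] = 0x71, P'[2] = 0x60, P'[3] = 0x8F, P'[4] = 0x70, P'[5] = 0x44

In OFB with a reused IV, both messages share the same keystream S_i, so C_i ⊕ C'_i = P_i ⊕ P'_i and thus P'_i = P_i ⊕ C_i ⊕ C'_i.
P'[1]: 0x14 ⊕ 0x70 ⊕ 0x15 = 0x71.
P'[2]: 0x58 ⊕ 0xC6 ⊕ 0xFE = 0x60.
P'[3]: 0x80 ⊕ 0x58 ⊕ 0x57 = 0x8F.
P'[4]: 0xF7 ⊕ 0xE5 ⊕ 0x62 = 0x70.
P'[5]: 0x5D ⊕ 0x11 ⊕ 0x08 = 0x44.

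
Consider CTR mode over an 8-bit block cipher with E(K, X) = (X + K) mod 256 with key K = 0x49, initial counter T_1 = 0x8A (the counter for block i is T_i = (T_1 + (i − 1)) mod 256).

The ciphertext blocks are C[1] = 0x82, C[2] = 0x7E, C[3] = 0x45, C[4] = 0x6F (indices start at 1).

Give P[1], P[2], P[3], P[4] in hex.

CTR decryption: S_i = E(K, T_i) where T_i is the counter for block i; P_i = C_i ⊕ S_i.
P[1]: T = 0x8A, S = E(K, T) = 0xD3; 0x82 ⊕ 0xD3 = 0x51.
P[2]: T = 0x8B, S = E(K, T) = 0xD4; 0x7E ⊕ 0xD4 = 0xAA.
P[3]: T = 0x8C, S = E(K, T) = 0xD5; 0x45 ⊕ 0xD5 = 0x90.
P[4]: T = 0x8D, S = E(K, T) = 0xD6; 0x6F ⊕ 0xD6 = 0xB9.

P[1] = 0x51, P[2] = 0xAA, P[3] = 0x90, P[4] = 0xB9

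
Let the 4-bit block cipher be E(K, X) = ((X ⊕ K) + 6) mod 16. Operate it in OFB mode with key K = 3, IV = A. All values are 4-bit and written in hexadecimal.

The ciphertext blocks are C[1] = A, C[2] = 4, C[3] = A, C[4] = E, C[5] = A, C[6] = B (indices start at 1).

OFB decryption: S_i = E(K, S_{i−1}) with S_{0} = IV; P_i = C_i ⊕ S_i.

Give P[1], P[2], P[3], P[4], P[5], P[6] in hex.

P[1]: S = E(K, A) = F; A ⊕ F = 5.
P[2]: S = E(K, F) = 2; 4 ⊕ 2 = 6.
P[3]: S = E(K, 2) = 7; A ⊕ 7 = D.
P[4]: S = E(K, 7) = A; E ⊕ A = 4.
P[5]: S = E(K, A) = F; A ⊕ F = 5.
P[6]: S = E(K, F) = 2; B ⊕ 2 = 9.

P[1] = 5, P[2] = 6, P[3] = D, P[4] = 4, P[5] = 5, P[6] = 9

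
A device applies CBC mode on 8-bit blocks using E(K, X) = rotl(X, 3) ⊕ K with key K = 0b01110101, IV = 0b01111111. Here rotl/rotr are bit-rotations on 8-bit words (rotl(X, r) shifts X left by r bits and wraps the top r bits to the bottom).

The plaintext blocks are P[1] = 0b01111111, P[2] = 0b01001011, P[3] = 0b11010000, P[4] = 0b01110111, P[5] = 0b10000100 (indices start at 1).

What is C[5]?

CBC encryption: C_i = E(K, P_i ⊕ C_{i−1}), with C_{0} = IV.
C[1]: P[1] ⊕ 0b01111111 = 0b00000000; E(K, 0b00000000) = 0b01110101.
C[2]: P[2] ⊕ 0b01110101 = 0b00111110; E(K, 0b00111110) = 0b10000100.
C[3]: P[3] ⊕ 0b10000100 = 0b01010100; E(K, 0b01010100) = 0b11010111.
C[4]: P[4] ⊕ 0b11010111 = 0b10100000; E(K, 0b10100000) = 0b01110000.
C[5]: P[5] ⊕ 0b01110000 = 0b11110100; E(K, 0b11110100) = 0b11010010.

C[5] = 0b11010010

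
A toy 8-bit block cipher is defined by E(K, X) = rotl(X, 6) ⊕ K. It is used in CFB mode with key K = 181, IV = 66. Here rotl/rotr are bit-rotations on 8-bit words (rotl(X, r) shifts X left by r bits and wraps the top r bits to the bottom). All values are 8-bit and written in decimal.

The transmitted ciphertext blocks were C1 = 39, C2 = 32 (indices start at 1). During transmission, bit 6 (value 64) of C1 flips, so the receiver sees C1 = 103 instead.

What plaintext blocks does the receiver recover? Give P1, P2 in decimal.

CFB decryption: P_i = C_i ⊕ E(K, C_{i−1}), with C_{0} = IV.
Only C1 changed, to 103. In CFB, a change in C_i flips the same bit in P_i and garbles P_{i+1}. Decrypting the received ciphertext:
P1: E(K, 66) = 37; 103 ⊕ 37 = 66.
P2: E(K, 103) = 108; 32 ⊕ 108 = 76.
Blocks that differ from the original plaintext: P1, P2.

P1 = 66, P2 = 76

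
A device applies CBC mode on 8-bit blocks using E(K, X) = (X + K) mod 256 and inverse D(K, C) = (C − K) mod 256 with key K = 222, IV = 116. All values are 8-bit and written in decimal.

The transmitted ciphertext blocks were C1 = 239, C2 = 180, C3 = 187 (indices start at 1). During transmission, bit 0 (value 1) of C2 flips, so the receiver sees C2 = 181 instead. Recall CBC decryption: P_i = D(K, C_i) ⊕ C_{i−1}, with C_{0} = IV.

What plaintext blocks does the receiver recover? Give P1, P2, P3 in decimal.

P1 = 101, P2 = 56, P3 = 104

Only C2 changed, to 181. In CBC, a change in C_i garbles P_i and flips the same bit in P_{i+1}. Decrypting the received ciphertext:
P1: D(K, 239) = 17; 17 ⊕ 116 = 101.
P2: D(K, 181) = 215; 215 ⊕ 239 = 56.
P3: D(K, 187) = 221; 221 ⊕ 181 = 104.
Blocks that differ from the original plaintext: P2, P3.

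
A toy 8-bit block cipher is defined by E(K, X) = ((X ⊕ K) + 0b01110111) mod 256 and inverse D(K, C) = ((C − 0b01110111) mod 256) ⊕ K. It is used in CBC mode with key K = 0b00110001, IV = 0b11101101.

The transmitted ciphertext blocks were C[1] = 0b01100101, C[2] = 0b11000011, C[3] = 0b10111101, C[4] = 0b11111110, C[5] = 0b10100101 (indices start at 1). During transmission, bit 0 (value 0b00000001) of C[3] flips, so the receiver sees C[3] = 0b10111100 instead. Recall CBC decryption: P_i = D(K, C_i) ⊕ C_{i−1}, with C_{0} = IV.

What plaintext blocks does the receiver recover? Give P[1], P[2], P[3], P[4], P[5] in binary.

Only C[3] changed, to 0b10111100. In CBC, a change in C_i garbles P_i and flips the same bit in P_{i+1}. Decrypting the received ciphertext:
P[1]: D(K, 0b01100101) = 0b11011111; 0b11011111 ⊕ 0b11101101 = 0b00110010.
P[2]: D(K, 0b11000011) = 0b01111101; 0b01111101 ⊕ 0b01100101 = 0b00011000.
P[3]: D(K, 0b10111100) = 0b01110100; 0b01110100 ⊕ 0b11000011 = 0b10110111.
P[4]: D(K, 0b11111110) = 0b10110110; 0b10110110 ⊕ 0b10111100 = 0b00001010.
P[5]: D(K, 0b10100101) = 0b00011111; 0b00011111 ⊕ 0b11111110 = 0b11100001.
Blocks that differ from the original plaintext: P[3], P[4].

P[1] = 0b00110010, P[2] = 0b00011000, P[3] = 0b10110111, P[4] = 0b00001010, P[5] = 0b11100001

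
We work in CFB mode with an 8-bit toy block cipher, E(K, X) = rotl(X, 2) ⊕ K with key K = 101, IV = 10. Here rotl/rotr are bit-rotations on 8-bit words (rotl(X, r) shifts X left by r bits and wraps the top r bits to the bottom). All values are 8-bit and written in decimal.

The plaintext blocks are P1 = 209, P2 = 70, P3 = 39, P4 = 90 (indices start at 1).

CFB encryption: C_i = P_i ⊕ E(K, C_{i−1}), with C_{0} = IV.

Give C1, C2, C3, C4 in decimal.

C1 = 156, C2 = 81, C3 = 7, C4 = 35

C1: E(K, 10) = 77; 209 ⊕ 77 = 156.
C2: E(K, 156) = 23; 70 ⊕ 23 = 81.
C3: E(K, 81) = 32; 39 ⊕ 32 = 7.
C4: E(K, 7) = 121; 90 ⊕ 121 = 35.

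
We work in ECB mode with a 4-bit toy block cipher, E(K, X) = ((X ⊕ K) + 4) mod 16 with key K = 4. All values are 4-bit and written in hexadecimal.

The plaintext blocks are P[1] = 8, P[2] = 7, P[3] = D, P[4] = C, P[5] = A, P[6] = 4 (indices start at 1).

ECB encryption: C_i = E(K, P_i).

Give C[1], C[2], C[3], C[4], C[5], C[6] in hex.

C[1] = 0, C[2] = 7, C[3] = D, C[4] = C, C[5] = 2, C[6] = 4

C[1]: E(K, 8) = 0.
C[2]: E(K, 7) = 7.
C[3]: E(K, D) = D.
C[4]: E(K, C) = C.
C[5]: E(K, A) = 2.
C[6]: E(K, 4) = 4.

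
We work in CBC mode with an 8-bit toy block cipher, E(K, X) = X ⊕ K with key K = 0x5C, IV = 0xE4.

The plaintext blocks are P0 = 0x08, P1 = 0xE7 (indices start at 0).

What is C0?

CBC encryption: C_i = E(K, P_i ⊕ C_{i−1}), with C_{−1} = IV.
C0: P0 ⊕ 0xE4 = 0xEC; E(K, 0xEC) = 0xB0.

C0 = 0xB0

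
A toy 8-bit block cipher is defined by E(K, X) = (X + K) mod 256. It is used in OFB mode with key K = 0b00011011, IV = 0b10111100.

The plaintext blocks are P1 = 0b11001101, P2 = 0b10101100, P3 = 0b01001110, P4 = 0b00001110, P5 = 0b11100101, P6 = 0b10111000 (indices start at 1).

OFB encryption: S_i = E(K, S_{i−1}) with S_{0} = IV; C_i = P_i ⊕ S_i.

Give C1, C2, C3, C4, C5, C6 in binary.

C1: S = E(K, 0b10111100) = 0b11010111; 0b11001101 ⊕ 0b11010111 = 0b00011010.
C2: S = E(K, 0b11010111) = 0b11110010; 0b10101100 ⊕ 0b11110010 = 0b01011110.
C3: S = E(K, 0b11110010) = 0b00001101; 0b01001110 ⊕ 0b00001101 = 0b01000011.
C4: S = E(K, 0b00001101) = 0b00101000; 0b00001110 ⊕ 0b00101000 = 0b00100110.
C5: S = E(K, 0b00101000) = 0b01000011; 0b11100101 ⊕ 0b01000011 = 0b10100110.
C6: S = E(K, 0b01000011) = 0b01011110; 0b10111000 ⊕ 0b01011110 = 0b11100110.

C1 = 0b00011010, C2 = 0b01011110, C3 = 0b01000011, C4 = 0b00100110, C5 = 0b10100110, C6 = 0b11100110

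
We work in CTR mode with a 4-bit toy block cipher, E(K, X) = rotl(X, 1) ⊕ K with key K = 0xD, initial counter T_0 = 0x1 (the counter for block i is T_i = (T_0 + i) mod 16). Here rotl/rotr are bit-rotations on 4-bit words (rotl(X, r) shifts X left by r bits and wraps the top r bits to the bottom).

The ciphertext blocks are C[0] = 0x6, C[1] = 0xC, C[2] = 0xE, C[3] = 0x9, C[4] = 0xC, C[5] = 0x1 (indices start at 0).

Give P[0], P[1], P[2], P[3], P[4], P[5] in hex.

CTR decryption: S_i = E(K, T_i) where T_i is the counter for block i; P_i = C_i ⊕ S_i.
P[0]: T = 0x1, S = E(K, T) = 0xF; 0x6 ⊕ 0xF = 0x9.
P[1]: T = 0x2, S = E(K, T) = 0x9; 0xC ⊕ 0x9 = 0x5.
P[2]: T = 0x3, S = E(K, T) = 0xB; 0xE ⊕ 0xB = 0x5.
P[3]: T = 0x4, S = E(K, T) = 0x5; 0x9 ⊕ 0x5 = 0xC.
P[4]: T = 0x5, S = E(K, T) = 0x7; 0xC ⊕ 0x7 = 0xB.
P[5]: T = 0x6, S = E(K, T) = 0x1; 0x1 ⊕ 0x1 = 0x0.

P[0] = 0x9, P[1] = 0x5, P[2] = 0x5, P[3] = 0xC, P[4] = 0xB, P[5] = 0x0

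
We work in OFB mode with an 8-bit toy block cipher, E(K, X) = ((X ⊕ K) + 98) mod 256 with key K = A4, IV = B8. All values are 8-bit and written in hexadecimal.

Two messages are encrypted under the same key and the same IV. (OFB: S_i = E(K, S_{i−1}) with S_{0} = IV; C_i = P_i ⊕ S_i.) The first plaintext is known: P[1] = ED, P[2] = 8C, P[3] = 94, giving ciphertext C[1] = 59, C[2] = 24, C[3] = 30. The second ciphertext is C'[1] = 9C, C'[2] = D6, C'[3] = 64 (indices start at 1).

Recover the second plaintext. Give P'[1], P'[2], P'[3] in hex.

In OFB with a reused IV, both messages share the same keystream S_i, so C_i ⊕ C'_i = P_i ⊕ P'_i and thus P'_i = P_i ⊕ C_i ⊕ C'_i.
P'[1]: ED ⊕ 59 ⊕ 9C = 28.
P'[2]: 8C ⊕ 24 ⊕ D6 = 7E.
P'[3]: 94 ⊕ 30 ⊕ 64 = C0.

P'[1] = 28, P'[2] = 7E, P'[3] = C0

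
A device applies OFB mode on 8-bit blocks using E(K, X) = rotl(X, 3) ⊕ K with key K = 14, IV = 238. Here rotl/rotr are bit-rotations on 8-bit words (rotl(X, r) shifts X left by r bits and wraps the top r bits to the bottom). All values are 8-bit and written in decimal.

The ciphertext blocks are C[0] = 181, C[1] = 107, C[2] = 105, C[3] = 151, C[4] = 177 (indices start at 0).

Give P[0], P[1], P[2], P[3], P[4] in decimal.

OFB decryption: S_i = E(K, S_{i−1}) with S_{−1} = IV; P_i = C_i ⊕ S_i.
P[0]: S = E(K, 238) = 121; 181 ⊕ 121 = 204.
P[1]: S = E(K, 121) = 197; 107 ⊕ 197 = 174.
P[2]: S = E(K, 197) = 32; 105 ⊕ 32 = 73.
P[3]: S = E(K, 32) = 15; 151 ⊕ 15 = 152.
P[4]: S = E(K, 15) = 118; 177 ⊕ 118 = 199.

P[0] = 204, P[1] = 174, P[2] = 73, P[3] = 152, P[4] = 199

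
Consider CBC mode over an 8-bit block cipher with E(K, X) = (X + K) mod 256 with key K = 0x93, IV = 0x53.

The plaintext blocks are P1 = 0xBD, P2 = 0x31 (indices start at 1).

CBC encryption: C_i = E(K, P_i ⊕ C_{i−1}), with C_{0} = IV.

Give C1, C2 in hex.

C1: P1 ⊕ 0x53 = 0xEE; E(K, 0xEE) = 0x81.
C2: P2 ⊕ 0x81 = 0xB0; E(K, 0xB0) = 0x43.

C1 = 0x81, C2 = 0x43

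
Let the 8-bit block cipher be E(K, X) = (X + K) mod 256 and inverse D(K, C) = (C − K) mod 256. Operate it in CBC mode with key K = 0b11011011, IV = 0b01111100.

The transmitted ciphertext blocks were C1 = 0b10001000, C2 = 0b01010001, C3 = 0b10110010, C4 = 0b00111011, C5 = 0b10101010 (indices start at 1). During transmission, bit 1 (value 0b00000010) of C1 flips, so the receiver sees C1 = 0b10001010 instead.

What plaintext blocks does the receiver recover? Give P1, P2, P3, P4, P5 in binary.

P1 = 0b11010011, P2 = 0b11111100, P3 = 0b10000110, P4 = 0b11010010, P5 = 0b11110100

CBC decryption: P_i = D(K, C_i) ⊕ C_{i−1}, with C_{0} = IV.
Only C1 changed, to 0b10001010. In CBC, a change in C_i garbles P_i and flips the same bit in P_{i+1}. Decrypting the received ciphertext:
P1: D(K, 0b10001010) = 0b10101111; 0b10101111 ⊕ 0b01111100 = 0b11010011.
P2: D(K, 0b01010001) = 0b01110110; 0b01110110 ⊕ 0b10001010 = 0b11111100.
P3: D(K, 0b10110010) = 0b11010111; 0b11010111 ⊕ 0b01010001 = 0b10000110.
P4: D(K, 0b00111011) = 0b01100000; 0b01100000 ⊕ 0b10110010 = 0b11010010.
P5: D(K, 0b10101010) = 0b11001111; 0b11001111 ⊕ 0b00111011 = 0b11110100.
Blocks that differ from the original plaintext: P1, P2.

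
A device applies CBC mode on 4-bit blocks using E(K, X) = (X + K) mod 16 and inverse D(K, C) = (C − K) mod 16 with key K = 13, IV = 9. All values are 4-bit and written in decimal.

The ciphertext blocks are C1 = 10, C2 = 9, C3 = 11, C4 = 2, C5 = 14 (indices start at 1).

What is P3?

P3 = 7

CBC decryption: P_i = D(K, C_i) ⊕ C_{i−1}, with C_{0} = IV.
P3: D(K, 11) = 14; 14 ⊕ 9 = 7.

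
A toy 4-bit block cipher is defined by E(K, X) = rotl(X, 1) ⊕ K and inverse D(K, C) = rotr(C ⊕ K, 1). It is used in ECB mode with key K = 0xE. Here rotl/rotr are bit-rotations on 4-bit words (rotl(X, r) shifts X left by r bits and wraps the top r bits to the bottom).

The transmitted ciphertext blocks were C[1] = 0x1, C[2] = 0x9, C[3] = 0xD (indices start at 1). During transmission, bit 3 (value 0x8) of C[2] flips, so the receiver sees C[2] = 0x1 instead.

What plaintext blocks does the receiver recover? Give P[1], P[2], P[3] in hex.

ECB decryption: P_i = D(K, C_i).
Only C[2] changed, to 0x1. In ECB, a change in C_i affects only P_i. Decrypting the received ciphertext:
P[1]: D(K, 0x1) = 0xF.
P[2]: D(K, 0x1) = 0xF.
P[3]: D(K, 0xD) = 0x9.
Blocks that differ from the original plaintext: P[2].

P[1] = 0xF, P[2] = 0xF, P[3] = 0x9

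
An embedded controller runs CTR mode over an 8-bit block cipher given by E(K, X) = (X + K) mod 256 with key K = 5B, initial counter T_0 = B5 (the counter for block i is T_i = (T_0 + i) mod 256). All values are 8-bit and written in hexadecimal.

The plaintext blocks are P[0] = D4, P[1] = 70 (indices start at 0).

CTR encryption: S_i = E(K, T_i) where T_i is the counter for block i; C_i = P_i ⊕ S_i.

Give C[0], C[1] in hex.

C[0] = C4, C[1] = 61

C[0]: T = B5, S = E(K, T) = 10; D4 ⊕ 10 = C4.
C[1]: T = B6, S = E(K, T) = 11; 70 ⊕ 11 = 61.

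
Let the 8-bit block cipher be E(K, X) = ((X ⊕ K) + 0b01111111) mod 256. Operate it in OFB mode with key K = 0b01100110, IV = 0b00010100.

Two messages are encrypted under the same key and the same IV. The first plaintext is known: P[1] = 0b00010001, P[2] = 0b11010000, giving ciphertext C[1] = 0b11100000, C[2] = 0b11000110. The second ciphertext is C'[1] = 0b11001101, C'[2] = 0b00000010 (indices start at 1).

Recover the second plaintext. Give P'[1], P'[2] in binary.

P'[1] = 0b00111100, P'[2] = 0b00010100

In OFB with a reused IV, both messages share the same keystream S_i, so C_i ⊕ C'_i = P_i ⊕ P'_i and thus P'_i = P_i ⊕ C_i ⊕ C'_i.
P'[1]: 0b00010001 ⊕ 0b11100000 ⊕ 0b11001101 = 0b00111100.
P'[2]: 0b11010000 ⊕ 0b11000110 ⊕ 0b00000010 = 0b00010100.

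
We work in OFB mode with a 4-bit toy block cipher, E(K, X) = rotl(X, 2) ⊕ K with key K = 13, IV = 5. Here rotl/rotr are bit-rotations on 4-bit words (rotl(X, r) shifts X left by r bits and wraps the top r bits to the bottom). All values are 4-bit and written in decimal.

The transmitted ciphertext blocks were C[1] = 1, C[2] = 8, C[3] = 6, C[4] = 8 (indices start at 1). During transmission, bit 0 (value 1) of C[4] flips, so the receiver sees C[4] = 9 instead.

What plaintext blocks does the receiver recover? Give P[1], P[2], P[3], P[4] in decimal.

P[1] = 9, P[2] = 7, P[3] = 4, P[4] = 12

OFB decryption: S_i = E(K, S_{i−1}) with S_{0} = IV; P_i = C_i ⊕ S_i.
Only C[4] changed, to 9. In OFB, a change in C_i flips the same bit in P_i only; the keystream is unaffected. Decrypting the received ciphertext:
P[1]: S = E(K, 5) = 8; 1 ⊕ 8 = 9.
P[2]: S = E(K, 8) = 15; 8 ⊕ 15 = 7.
P[3]: S = E(K, 15) = 2; 6 ⊕ 2 = 4.
P[4]: S = E(K, 2) = 5; 9 ⊕ 5 = 12.
Blocks that differ from the original plaintext: P[4].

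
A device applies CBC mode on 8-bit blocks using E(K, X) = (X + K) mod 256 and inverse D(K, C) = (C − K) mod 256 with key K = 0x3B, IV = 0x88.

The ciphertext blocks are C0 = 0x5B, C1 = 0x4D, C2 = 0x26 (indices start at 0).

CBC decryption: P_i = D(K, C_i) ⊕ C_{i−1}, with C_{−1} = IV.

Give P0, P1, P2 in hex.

P0 = 0xA8, P1 = 0x49, P2 = 0xA6

P0: D(K, 0x5B) = 0x20; 0x20 ⊕ 0x88 = 0xA8.
P1: D(K, 0x4D) = 0x12; 0x12 ⊕ 0x5B = 0x49.
P2: D(K, 0x26) = 0xEB; 0xEB ⊕ 0x4D = 0xA6.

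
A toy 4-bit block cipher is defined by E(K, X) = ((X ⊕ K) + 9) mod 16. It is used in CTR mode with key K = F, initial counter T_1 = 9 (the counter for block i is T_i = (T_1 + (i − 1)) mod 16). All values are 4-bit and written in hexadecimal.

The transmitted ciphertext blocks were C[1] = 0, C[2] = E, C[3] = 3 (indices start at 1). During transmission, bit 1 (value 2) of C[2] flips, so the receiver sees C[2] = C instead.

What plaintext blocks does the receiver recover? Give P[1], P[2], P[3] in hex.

CTR decryption: S_i = E(K, T_i) where T_i is the counter for block i; P_i = C_i ⊕ S_i.
Only C[2] changed, to C. In CTR, a change in C_i flips the same bit in P_i only; the keystream is unaffected. Decrypting the received ciphertext:
P[1]: T = 9, S = E(K, T) = F; 0 ⊕ F = F.
P[2]: T = A, S = E(K, T) = E; C ⊕ E = 2.
P[3]: T = B, S = E(K, T) = D; 3 ⊕ D = E.
Blocks that differ from the original plaintext: P[2].

P[1] = F, P[2] = 2, P[3] = E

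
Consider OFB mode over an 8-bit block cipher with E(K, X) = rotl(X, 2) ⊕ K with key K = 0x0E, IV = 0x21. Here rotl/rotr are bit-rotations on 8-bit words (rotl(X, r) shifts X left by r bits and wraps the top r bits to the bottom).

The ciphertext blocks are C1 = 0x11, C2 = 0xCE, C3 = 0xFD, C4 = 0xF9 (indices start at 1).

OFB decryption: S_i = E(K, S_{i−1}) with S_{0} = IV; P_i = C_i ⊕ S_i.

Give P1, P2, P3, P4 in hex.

P1 = 0x9B, P2 = 0xEA, P3 = 0x63, P4 = 0x8D

P1: S = E(K, 0x21) = 0x8A; 0x11 ⊕ 0x8A = 0x9B.
P2: S = E(K, 0x8A) = 0x24; 0xCE ⊕ 0x24 = 0xEA.
P3: S = E(K, 0x24) = 0x9E; 0xFD ⊕ 0x9E = 0x63.
P4: S = E(K, 0x9E) = 0x74; 0xF9 ⊕ 0x74 = 0x8D.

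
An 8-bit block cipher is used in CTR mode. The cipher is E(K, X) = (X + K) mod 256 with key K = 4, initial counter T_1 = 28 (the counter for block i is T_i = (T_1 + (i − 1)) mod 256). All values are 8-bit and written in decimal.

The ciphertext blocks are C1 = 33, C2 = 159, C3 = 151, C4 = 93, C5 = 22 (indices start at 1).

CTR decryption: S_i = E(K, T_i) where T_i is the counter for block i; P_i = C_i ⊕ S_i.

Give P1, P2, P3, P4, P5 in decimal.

P1 = 1, P2 = 190, P3 = 181, P4 = 126, P5 = 50

P1: T = 28, S = E(K, T) = 32; 33 ⊕ 32 = 1.
P2: T = 29, S = E(K, T) = 33; 159 ⊕ 33 = 190.
P3: T = 30, S = E(K, T) = 34; 151 ⊕ 34 = 181.
P4: T = 31, S = E(K, T) = 35; 93 ⊕ 35 = 126.
P5: T = 32, S = E(K, T) = 36; 22 ⊕ 36 = 50.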